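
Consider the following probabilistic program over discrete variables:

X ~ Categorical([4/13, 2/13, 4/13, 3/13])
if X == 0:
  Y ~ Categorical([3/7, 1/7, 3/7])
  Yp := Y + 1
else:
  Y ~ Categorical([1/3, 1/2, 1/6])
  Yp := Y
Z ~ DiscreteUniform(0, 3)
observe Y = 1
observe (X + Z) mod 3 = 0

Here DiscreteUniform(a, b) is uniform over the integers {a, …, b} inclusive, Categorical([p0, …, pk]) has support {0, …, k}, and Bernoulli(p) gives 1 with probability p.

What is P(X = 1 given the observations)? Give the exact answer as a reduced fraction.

P(X = 1 | obs) = 7/50

Enumerate traces; 6 have nonzero weight after conditioning:
  (X=0, Y=1, Z=0) weight 1/91
  (X=0, Y=1, Z=3) weight 1/91
  (X=1, Y=1, Z=2) weight 1/52
  (X=2, Y=1, Z=1) weight 1/26
  (X=3, Y=1, Z=0) weight 3/104
  (X=3, Y=1, Z=3) weight 3/104
Group by X:
  weight(X=0) = 2/91
  weight(X=1) = 1/52
  weight(X=2) = 1/26
  weight(X=3) = 3/52
Total weight = 2/91 + 1/52 + 1/26 + 3/52 = 25/182
P(X=0 | obs) = 2/91 / 25/182 = 4/25
P(X=1 | obs) = 1/52 / 25/182 = 7/50
P(X=2 | obs) = 1/26 / 25/182 = 7/25
P(X=3 | obs) = 3/52 / 25/182 = 21/50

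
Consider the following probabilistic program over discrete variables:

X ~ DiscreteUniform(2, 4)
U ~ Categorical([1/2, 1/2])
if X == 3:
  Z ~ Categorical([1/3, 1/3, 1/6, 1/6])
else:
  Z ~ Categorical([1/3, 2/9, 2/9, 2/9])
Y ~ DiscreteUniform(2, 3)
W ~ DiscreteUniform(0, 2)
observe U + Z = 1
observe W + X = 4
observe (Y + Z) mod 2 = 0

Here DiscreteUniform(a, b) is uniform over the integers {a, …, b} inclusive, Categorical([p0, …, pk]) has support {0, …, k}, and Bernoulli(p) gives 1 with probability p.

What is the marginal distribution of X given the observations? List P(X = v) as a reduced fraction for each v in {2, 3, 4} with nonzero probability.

P(X=2) = 5/16, P(X=3) = 3/8, P(X=4) = 5/16

Enumerate traces; 6 have nonzero weight after conditioning:
  (X=2, U=0, Z=1, Y=3, W=2) weight 1/162
  (X=2, U=1, Z=0, Y=2, W=2) weight 1/108
  (X=3, U=0, Z=1, Y=3, W=1) weight 1/108
  (X=3, U=1, Z=0, Y=2, W=1) weight 1/108
  (X=4, U=0, Z=1, Y=3, W=0) weight 1/162
  (X=4, U=1, Z=0, Y=2, W=0) weight 1/108
Group by X:
  weight(X=2) = 5/324
  weight(X=3) = 1/54
  weight(X=4) = 5/324
Total weight = 5/324 + 1/54 + 5/324 = 4/81
P(X=2 | obs) = 5/324 / 4/81 = 5/16
P(X=3 | obs) = 1/54 / 4/81 = 3/8
P(X=4 | obs) = 5/324 / 4/81 = 5/16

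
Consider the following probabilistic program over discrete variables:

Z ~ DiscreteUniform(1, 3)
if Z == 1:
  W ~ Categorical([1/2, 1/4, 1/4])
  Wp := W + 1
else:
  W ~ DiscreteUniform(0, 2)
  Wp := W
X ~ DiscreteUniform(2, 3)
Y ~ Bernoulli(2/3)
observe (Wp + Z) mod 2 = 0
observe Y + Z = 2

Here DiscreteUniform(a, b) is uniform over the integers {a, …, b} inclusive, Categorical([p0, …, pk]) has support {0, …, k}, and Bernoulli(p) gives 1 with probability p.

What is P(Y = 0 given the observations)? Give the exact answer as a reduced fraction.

P(Y = 0 | obs) = 4/13

Enumerate traces; 8 have nonzero weight after conditioning:
  (Z=1, W=0, X=2, Y=1) weight 1/18
  (Z=1, W=0, X=3, Y=1) weight 1/18
  (Z=1, W=2, X=2, Y=1) weight 1/36
  (Z=1, W=2, X=3, Y=1) weight 1/36
  (Z=2, W=0, X=2, Y=0) weight 1/54
  (Z=2, W=0, X=3, Y=0) weight 1/54
  (Z=2, W=2, X=2, Y=0) weight 1/54
  (Z=2, W=2, X=3, Y=0) weight 1/54
Group by Y:
  weight(Y=0) = 2/27
  weight(Y=1) = 1/6
Total weight = 2/27 + 1/6 = 13/54
P(Y=0 | obs) = 2/27 / 13/54 = 4/13
P(Y=1 | obs) = 1/6 / 13/54 = 9/13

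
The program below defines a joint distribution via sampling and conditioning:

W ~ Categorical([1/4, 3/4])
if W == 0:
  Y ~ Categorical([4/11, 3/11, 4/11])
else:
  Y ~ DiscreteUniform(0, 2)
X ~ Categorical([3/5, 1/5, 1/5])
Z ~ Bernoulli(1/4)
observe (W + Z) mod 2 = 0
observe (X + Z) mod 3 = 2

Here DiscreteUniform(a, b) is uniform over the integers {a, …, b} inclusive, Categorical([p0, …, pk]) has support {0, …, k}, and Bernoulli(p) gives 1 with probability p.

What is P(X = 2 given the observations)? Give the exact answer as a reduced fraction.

Enumerate traces; 6 have nonzero weight after conditioning:
  (W=0, Y=0, X=2, Z=0) weight 3/220
  (W=0, Y=1, X=2, Z=0) weight 9/880
  (W=0, Y=2, X=2, Z=0) weight 3/220
  (W=1, Y=0, X=1, Z=1) weight 1/80
  (W=1, Y=1, X=1, Z=1) weight 1/80
  (W=1, Y=2, X=1, Z=1) weight 1/80
Group by X:
  weight(X=1) = 3/80
  weight(X=2) = 3/80
Total weight = 3/80 + 3/80 = 3/40
P(X=1 | obs) = 3/80 / 3/40 = 1/2
P(X=2 | obs) = 3/80 / 3/40 = 1/2

P(X = 2 | obs) = 1/2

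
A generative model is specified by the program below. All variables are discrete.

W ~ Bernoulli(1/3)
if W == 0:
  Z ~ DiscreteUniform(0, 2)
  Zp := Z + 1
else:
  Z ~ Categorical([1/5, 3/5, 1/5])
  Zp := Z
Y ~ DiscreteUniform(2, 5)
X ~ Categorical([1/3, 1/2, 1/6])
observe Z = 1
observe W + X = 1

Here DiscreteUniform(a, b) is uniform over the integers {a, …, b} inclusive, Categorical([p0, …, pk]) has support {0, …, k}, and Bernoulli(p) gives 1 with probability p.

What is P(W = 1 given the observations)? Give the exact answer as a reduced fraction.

Enumerate traces; 8 have nonzero weight after conditioning:
  (W=0, Z=1, Y=2, X=1) weight 1/36
  (W=0, Z=1, Y=3, X=1) weight 1/36
  (W=0, Z=1, Y=4, X=1) weight 1/36
  (W=0, Z=1, Y=5, X=1) weight 1/36
  (W=1, Z=1, Y=2, X=0) weight 1/60
  (W=1, Z=1, Y=3, X=0) weight 1/60
  (W=1, Z=1, Y=4, X=0) weight 1/60
  (W=1, Z=1, Y=5, X=0) weight 1/60
Group by W:
  weight(W=0) = 1/9
  weight(W=1) = 1/15
Total weight = 1/9 + 1/15 = 8/45
P(W=0 | obs) = 1/9 / 8/45 = 5/8
P(W=1 | obs) = 1/15 / 8/45 = 3/8

P(W = 1 | obs) = 3/8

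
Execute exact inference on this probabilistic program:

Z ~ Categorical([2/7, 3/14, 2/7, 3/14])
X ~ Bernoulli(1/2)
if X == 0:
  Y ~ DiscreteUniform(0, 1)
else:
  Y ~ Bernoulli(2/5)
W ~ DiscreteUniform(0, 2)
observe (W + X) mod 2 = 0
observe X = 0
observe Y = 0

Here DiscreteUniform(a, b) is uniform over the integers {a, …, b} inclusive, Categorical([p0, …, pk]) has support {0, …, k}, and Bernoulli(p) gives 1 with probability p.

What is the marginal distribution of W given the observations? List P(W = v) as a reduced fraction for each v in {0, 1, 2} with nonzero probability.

Enumerate traces; 8 have nonzero weight after conditioning:
  (Z=0, X=0, Y=0, W=0) weight 1/42
  (Z=0, X=0, Y=0, W=2) weight 1/42
  (Z=1, X=0, Y=0, W=0) weight 1/56
  (Z=1, X=0, Y=0, W=2) weight 1/56
  (Z=2, X=0, Y=0, W=0) weight 1/42
  (Z=2, X=0, Y=0, W=2) weight 1/42
  (Z=3, X=0, Y=0, W=0) weight 1/56
  (Z=3, X=0, Y=0, W=2) weight 1/56
Group by W:
  weight(W=0) = 1/12
  weight(W=2) = 1/12
Total weight = 1/12 + 1/12 = 1/6
P(W=0 | obs) = 1/12 / 1/6 = 1/2
P(W=2 | obs) = 1/12 / 1/6 = 1/2

P(W=0) = 1/2, P(W=2) = 1/2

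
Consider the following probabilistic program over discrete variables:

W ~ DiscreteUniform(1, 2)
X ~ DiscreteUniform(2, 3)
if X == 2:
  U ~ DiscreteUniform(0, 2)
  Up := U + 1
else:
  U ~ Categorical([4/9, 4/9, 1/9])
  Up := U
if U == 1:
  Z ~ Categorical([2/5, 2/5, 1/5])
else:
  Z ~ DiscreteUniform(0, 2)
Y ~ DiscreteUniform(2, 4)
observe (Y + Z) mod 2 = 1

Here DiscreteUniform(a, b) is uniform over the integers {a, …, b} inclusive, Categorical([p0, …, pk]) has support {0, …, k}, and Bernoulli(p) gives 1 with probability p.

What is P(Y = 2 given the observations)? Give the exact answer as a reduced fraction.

Enumerate traces; 48 have nonzero weight after conditioning:
  (W=1, X=2, U=0, Z=0, Y=3) weight 1/108
  (W=1, X=2, U=0, Z=1, Y=2) weight 1/108
  (W=1, X=2, U=0, Z=1, Y=4) weight 1/108
  (W=1, X=2, U=0, Z=2, Y=3) weight 1/108
  (W=1, X=2, U=1, Z=0, Y=3) weight 1/90
  (W=1, X=2, U=1, Z=1, Y=2) weight 1/90
  (W=1, X=2, U=1, Z=1, Y=4) weight 1/90
  (W=1, X=2, U=1, Z=2, Y=3) weight 1/180
  … 40 more
Group by Y:
  weight(Y=2) = 97/810
  weight(Y=3) = 173/810
  weight(Y=4) = 97/810
Total weight = 97/810 + 173/810 + 97/810 = 367/810
P(Y=2 | obs) = 97/810 / 367/810 = 97/367
P(Y=3 | obs) = 173/810 / 367/810 = 173/367
P(Y=4 | obs) = 97/810 / 367/810 = 97/367

P(Y = 2 | obs) = 97/367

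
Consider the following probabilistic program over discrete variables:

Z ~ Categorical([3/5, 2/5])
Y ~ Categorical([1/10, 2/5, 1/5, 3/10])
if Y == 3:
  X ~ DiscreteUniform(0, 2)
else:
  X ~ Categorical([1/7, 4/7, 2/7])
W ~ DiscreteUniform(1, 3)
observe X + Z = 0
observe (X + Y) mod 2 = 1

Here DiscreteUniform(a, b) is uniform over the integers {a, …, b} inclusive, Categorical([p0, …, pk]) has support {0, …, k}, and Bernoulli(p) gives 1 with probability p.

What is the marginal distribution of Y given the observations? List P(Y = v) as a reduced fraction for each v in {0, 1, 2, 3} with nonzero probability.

P(Y=1) = 4/11, P(Y=3) = 7/11

Enumerate traces; 6 have nonzero weight after conditioning:
  (Z=0, Y=1, X=0, W=1) weight 2/175
  (Z=0, Y=1, X=0, W=2) weight 2/175
  (Z=0, Y=1, X=0, W=3) weight 2/175
  (Z=0, Y=3, X=0, W=1) weight 1/50
  (Z=0, Y=3, X=0, W=2) weight 1/50
  (Z=0, Y=3, X=0, W=3) weight 1/50
Group by Y:
  weight(Y=1) = 6/175
  weight(Y=3) = 3/50
Total weight = 6/175 + 3/50 = 33/350
P(Y=1 | obs) = 6/175 / 33/350 = 4/11
P(Y=3 | obs) = 3/50 / 33/350 = 7/11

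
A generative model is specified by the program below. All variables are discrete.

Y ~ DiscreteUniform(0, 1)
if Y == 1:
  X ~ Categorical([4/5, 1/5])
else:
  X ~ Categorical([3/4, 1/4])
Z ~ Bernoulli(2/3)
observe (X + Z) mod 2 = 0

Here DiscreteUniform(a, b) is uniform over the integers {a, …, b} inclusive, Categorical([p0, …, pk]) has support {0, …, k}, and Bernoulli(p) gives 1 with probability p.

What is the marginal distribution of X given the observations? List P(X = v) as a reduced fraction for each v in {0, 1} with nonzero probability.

Enumerate traces; 4 have nonzero weight after conditioning:
  (Y=0, X=0, Z=0) weight 1/8
  (Y=0, X=1, Z=1) weight 1/12
  (Y=1, X=0, Z=0) weight 2/15
  (Y=1, X=1, Z=1) weight 1/15
Group by X:
  weight(X=0) = 31/120
  weight(X=1) = 3/20
Total weight = 31/120 + 3/20 = 49/120
P(X=0 | obs) = 31/120 / 49/120 = 31/49
P(X=1 | obs) = 3/20 / 49/120 = 18/49

P(X=0) = 31/49, P(X=1) = 18/49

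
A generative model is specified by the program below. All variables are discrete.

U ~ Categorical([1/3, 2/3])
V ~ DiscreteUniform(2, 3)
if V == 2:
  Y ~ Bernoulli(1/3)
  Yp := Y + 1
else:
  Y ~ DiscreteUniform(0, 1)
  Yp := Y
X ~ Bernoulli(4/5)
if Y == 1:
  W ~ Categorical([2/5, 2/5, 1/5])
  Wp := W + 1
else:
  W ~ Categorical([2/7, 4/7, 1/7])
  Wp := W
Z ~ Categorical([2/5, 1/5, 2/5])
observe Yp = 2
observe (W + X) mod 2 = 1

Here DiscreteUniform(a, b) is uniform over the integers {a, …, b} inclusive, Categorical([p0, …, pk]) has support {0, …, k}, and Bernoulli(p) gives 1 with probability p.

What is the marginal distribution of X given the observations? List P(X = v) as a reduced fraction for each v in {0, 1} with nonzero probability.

P(X=0) = 1/7, P(X=1) = 6/7

Enumerate traces; 18 have nonzero weight after conditioning:
  (U=0, V=2, Y=1, X=0, W=1, Z=0) weight 2/1125
  (U=0, V=2, Y=1, X=0, W=1, Z=1) weight 1/1125
  (U=0, V=2, Y=1, X=0, W=1, Z=2) weight 2/1125
  (U=0, V=2, Y=1, X=1, W=0, Z=0) weight 8/1125
  (U=0, V=2, Y=1, X=1, W=0, Z=1) weight 4/1125
  (U=0, V=2, Y=1, X=1, W=0, Z=2) weight 8/1125
  (U=0, V=2, Y=1, X=1, W=2, Z=0) weight 4/1125
  (U=0, V=2, Y=1, X=1, W=2, Z=1) weight 2/1125
  … 10 more
Group by X:
  weight(X=0) = 1/75
  weight(X=1) = 2/25
Total weight = 1/75 + 2/25 = 7/75
P(X=0 | obs) = 1/75 / 7/75 = 1/7
P(X=1 | obs) = 2/25 / 7/75 = 6/7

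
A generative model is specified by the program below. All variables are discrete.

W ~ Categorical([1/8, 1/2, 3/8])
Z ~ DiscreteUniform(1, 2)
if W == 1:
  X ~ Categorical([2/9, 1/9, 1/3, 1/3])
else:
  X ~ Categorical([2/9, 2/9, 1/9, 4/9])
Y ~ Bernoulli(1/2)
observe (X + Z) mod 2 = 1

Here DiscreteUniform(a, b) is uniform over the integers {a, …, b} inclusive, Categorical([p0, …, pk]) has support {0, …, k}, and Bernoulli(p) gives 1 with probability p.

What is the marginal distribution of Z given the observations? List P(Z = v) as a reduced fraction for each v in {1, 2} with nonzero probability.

Enumerate traces; 24 have nonzero weight after conditioning:
  (W=0, Z=1, X=0, Y=0) weight 1/144
  (W=0, Z=1, X=0, Y=1) weight 1/144
  (W=0, Z=1, X=2, Y=0) weight 1/288
  (W=0, Z=1, X=2, Y=1) weight 1/288
  (W=0, Z=2, X=1, Y=0) weight 1/144
  (W=0, Z=2, X=1, Y=1) weight 1/144
  (W=0, Z=2, X=3, Y=0) weight 1/72
  (W=0, Z=2, X=3, Y=1) weight 1/72
  … 16 more
Group by Z:
  weight(Z=1) = 2/9
  weight(Z=2) = 5/18
Total weight = 2/9 + 5/18 = 1/2
P(Z=1 | obs) = 2/9 / 1/2 = 4/9
P(Z=2 | obs) = 5/18 / 1/2 = 5/9

P(Z=1) = 4/9, P(Z=2) = 5/9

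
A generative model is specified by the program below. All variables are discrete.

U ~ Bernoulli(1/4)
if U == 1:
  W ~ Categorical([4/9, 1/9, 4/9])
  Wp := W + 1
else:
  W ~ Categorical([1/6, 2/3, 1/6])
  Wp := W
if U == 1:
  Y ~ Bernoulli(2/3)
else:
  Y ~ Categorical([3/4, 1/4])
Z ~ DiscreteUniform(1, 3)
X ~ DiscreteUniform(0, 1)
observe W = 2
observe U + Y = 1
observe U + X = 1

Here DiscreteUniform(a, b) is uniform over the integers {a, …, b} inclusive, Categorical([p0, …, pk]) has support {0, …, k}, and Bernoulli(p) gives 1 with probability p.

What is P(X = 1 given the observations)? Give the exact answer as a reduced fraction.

Enumerate traces; 6 have nonzero weight after conditioning:
  (U=0, W=2, Y=1, Z=1, X=1) weight 1/192
  (U=0, W=2, Y=1, Z=2, X=1) weight 1/192
  (U=0, W=2, Y=1, Z=3, X=1) weight 1/192
  (U=1, W=2, Y=0, Z=1, X=0) weight 1/162
  (U=1, W=2, Y=0, Z=2, X=0) weight 1/162
  (U=1, W=2, Y=0, Z=3, X=0) weight 1/162
Group by X:
  weight(X=0) = 1/54
  weight(X=1) = 1/64
Total weight = 1/54 + 1/64 = 59/1728
P(X=0 | obs) = 1/54 / 59/1728 = 32/59
P(X=1 | obs) = 1/64 / 59/1728 = 27/59

P(X = 1 | obs) = 27/59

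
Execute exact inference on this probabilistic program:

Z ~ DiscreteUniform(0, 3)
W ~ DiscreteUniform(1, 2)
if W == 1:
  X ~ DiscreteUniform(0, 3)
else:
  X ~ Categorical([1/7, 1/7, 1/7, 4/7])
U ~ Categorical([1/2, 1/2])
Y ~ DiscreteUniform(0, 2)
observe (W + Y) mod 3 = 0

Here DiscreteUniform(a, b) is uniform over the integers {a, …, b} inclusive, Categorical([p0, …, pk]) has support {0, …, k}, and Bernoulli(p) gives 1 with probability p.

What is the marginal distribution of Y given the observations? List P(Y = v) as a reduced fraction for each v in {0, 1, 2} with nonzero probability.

P(Y=1) = 1/2, P(Y=2) = 1/2

Enumerate traces; 64 have nonzero weight after conditioning:
  (Z=0, W=1, X=0, U=0, Y=2) weight 1/192
  (Z=0, W=1, X=0, U=1, Y=2) weight 1/192
  (Z=0, W=1, X=1, U=0, Y=2) weight 1/192
  (Z=0, W=1, X=1, U=1, Y=2) weight 1/192
  (Z=0, W=1, X=2, U=0, Y=2) weight 1/192
  (Z=0, W=1, X=2, U=1, Y=2) weight 1/192
  (Z=0, W=1, X=3, U=0, Y=2) weight 1/192
  (Z=0, W=1, X=3, U=1, Y=2) weight 1/192
  (Z=0, W=2, X=0, U=0, Y=1) weight 1/336
  … 55 more
Group by Y:
  weight(Y=1) = 1/6
  weight(Y=2) = 1/6
Total weight = 1/6 + 1/6 = 1/3
P(Y=1 | obs) = 1/6 / 1/3 = 1/2
P(Y=2 | obs) = 1/6 / 1/3 = 1/2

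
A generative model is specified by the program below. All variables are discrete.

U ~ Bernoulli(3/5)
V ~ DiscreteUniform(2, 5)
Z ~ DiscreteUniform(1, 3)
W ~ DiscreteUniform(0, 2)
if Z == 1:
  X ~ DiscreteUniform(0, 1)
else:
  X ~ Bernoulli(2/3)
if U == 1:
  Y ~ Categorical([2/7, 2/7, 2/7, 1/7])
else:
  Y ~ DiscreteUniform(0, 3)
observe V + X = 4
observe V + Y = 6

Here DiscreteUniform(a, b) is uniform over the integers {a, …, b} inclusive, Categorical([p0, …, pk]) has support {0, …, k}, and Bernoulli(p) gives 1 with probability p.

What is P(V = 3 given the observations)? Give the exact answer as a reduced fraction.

P(V = 3 | obs) = 143/276

Enumerate traces; 36 have nonzero weight after conditioning:
  (U=0, V=3, Z=1, W=0, X=1, Y=3) weight 1/720
  (U=0, V=3, Z=1, W=1, X=1, Y=3) weight 1/720
  (U=0, V=3, Z=1, W=2, X=1, Y=3) weight 1/720
  (U=0, V=3, Z=2, W=0, X=1, Y=3) weight 1/540
  (U=0, V=3, Z=2, W=1, X=1, Y=3) weight 1/540
  (U=0, V=3, Z=2, W=2, X=1, Y=3) weight 1/540
  (U=0, V=3, Z=3, W=0, X=1, Y=3) weight 1/540
  (U=0, V=3, Z=3, W=1, X=1, Y=3) weight 1/540
  (U=0, V=4, Z=1, W=0, X=0, Y=2) weight 1/720
  … 27 more
Group by V:
  weight(V=3) = 143/5040
  weight(V=4) = 19/720
Total weight = 143/5040 + 19/720 = 23/420
P(V=3 | obs) = 143/5040 / 23/420 = 143/276
P(V=4 | obs) = 19/720 / 23/420 = 133/276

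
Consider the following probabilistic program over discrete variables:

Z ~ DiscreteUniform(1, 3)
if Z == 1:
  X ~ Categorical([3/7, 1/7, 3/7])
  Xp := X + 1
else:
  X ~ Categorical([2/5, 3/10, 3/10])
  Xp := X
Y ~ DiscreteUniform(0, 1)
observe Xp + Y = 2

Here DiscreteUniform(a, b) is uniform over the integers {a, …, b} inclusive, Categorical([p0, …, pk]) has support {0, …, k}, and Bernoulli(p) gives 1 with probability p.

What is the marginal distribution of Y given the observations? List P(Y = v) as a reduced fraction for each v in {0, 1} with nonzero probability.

Enumerate traces; 6 have nonzero weight after conditioning:
  (Z=1, X=0, Y=1) weight 1/14
  (Z=1, X=1, Y=0) weight 1/42
  (Z=2, X=1, Y=1) weight 1/20
  (Z=2, X=2, Y=0) weight 1/20
  (Z=3, X=1, Y=1) weight 1/20
  (Z=3, X=2, Y=0) weight 1/20
Group by Y:
  weight(Y=0) = 13/105
  weight(Y=1) = 6/35
Total weight = 13/105 + 6/35 = 31/105
P(Y=0 | obs) = 13/105 / 31/105 = 13/31
P(Y=1 | obs) = 6/35 / 31/105 = 18/31

P(Y=0) = 13/31, P(Y=1) = 18/31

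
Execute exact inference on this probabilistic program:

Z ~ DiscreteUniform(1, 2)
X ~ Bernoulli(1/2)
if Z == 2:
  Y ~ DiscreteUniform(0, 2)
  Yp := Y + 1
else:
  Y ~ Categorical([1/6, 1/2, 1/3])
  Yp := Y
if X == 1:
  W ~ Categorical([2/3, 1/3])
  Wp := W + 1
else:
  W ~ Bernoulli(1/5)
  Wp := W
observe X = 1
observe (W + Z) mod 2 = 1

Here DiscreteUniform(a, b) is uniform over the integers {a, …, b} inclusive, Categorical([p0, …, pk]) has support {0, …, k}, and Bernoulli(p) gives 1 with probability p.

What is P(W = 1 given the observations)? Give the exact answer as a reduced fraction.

Enumerate traces; 6 have nonzero weight after conditioning:
  (Z=1, X=1, Y=0, W=0) weight 1/36
  (Z=1, X=1, Y=1, W=0) weight 1/12
  (Z=1, X=1, Y=2, W=0) weight 1/18
  (Z=2, X=1, Y=0, W=1) weight 1/36
  (Z=2, X=1, Y=1, W=1) weight 1/36
  (Z=2, X=1, Y=2, W=1) weight 1/36
Group by W:
  weight(W=0) = 1/6
  weight(W=1) = 1/12
Total weight = 1/6 + 1/12 = 1/4
P(W=0 | obs) = 1/6 / 1/4 = 2/3
P(W=1 | obs) = 1/12 / 1/4 = 1/3

P(W = 1 | obs) = 1/3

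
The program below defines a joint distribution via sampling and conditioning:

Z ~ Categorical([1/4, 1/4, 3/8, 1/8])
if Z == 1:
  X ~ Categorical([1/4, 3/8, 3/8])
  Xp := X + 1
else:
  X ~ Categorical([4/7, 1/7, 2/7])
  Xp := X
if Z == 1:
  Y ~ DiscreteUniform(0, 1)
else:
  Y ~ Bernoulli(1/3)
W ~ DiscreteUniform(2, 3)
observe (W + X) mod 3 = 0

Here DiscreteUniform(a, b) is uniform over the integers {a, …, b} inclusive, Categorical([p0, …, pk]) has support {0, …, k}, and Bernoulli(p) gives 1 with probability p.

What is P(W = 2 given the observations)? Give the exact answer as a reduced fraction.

P(W = 2 | obs) = 9/31

Enumerate traces; 16 have nonzero weight after conditioning:
  (Z=0, X=0, Y=0, W=3) weight 1/21
  (Z=0, X=0, Y=1, W=3) weight 1/42
  (Z=0, X=1, Y=0, W=2) weight 1/84
  (Z=0, X=1, Y=1, W=2) weight 1/168
  (Z=1, X=0, Y=0, W=3) weight 1/64
  (Z=1, X=0, Y=1, W=3) weight 1/64
  (Z=1, X=1, Y=0, W=2) weight 3/128
  (Z=1, X=1, Y=1, W=2) weight 3/128
  … 8 more
Group by W:
  weight(W=2) = 45/448
  weight(W=3) = 55/224
Total weight = 45/448 + 55/224 = 155/448
P(W=2 | obs) = 45/448 / 155/448 = 9/31
P(W=3 | obs) = 55/224 / 155/448 = 22/31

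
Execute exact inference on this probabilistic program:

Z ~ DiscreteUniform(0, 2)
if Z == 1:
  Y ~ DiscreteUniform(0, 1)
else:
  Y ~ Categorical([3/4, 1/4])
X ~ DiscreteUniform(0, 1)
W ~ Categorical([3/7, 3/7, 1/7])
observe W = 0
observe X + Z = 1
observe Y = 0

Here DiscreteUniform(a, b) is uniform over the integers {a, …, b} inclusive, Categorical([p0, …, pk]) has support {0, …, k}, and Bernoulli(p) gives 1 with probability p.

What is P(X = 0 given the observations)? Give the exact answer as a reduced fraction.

P(X = 0 | obs) = 2/5

Enumerate traces; 2 have nonzero weight after conditioning:
  (Z=0, Y=0, X=1, W=0) weight 3/56
  (Z=1, Y=0, X=0, W=0) weight 1/28
Group by X:
  weight(X=0) = 1/28
  weight(X=1) = 3/56
Total weight = 1/28 + 3/56 = 5/56
P(X=0 | obs) = 1/28 / 5/56 = 2/5
P(X=1 | obs) = 3/56 / 5/56 = 3/5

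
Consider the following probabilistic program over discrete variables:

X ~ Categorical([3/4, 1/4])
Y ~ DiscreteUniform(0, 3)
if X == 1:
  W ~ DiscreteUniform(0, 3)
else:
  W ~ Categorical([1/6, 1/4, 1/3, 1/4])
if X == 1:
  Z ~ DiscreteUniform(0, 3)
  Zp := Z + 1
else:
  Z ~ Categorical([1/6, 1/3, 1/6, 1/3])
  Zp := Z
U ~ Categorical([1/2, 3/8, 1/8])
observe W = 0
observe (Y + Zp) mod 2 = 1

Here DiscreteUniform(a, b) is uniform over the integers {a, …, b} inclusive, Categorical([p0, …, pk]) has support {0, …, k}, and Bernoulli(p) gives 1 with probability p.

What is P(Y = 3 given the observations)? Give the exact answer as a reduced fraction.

P(Y = 3 | obs) = 7/36

Enumerate traces; 48 have nonzero weight after conditioning:
  (X=0, Y=0, W=0, Z=1, U=0) weight 1/192
  (X=0, Y=0, W=0, Z=1, U=1) weight 1/256
  (X=0, Y=0, W=0, Z=1, U=2) weight 1/768
  (X=0, Y=0, W=0, Z=3, U=0) weight 1/192
  (X=0, Y=0, W=0, Z=3, U=1) weight 1/256
  (X=0, Y=0, W=0, Z=3, U=2) weight 1/768
  (X=0, Y=1, W=0, Z=0, U=0) weight 1/384
  (X=0, Y=1, W=0, Z=0, U=1) weight 1/512
  (X=0, Y=2, W=0, Z=1, U=0) weight 1/192
  (X=0, Y=3, W=0, Z=0, U=0) weight 1/384
  … 38 more
Group by Y:
  weight(Y=0) = 11/384
  weight(Y=1) = 7/384
  weight(Y=2) = 11/384
  weight(Y=3) = 7/384
Total weight = 11/384 + 7/384 + 11/384 + 7/384 = 3/32
P(Y=0 | obs) = 11/384 / 3/32 = 11/36
P(Y=1 | obs) = 7/384 / 3/32 = 7/36
P(Y=2 | obs) = 11/384 / 3/32 = 11/36
P(Y=3 | obs) = 7/384 / 3/32 = 7/36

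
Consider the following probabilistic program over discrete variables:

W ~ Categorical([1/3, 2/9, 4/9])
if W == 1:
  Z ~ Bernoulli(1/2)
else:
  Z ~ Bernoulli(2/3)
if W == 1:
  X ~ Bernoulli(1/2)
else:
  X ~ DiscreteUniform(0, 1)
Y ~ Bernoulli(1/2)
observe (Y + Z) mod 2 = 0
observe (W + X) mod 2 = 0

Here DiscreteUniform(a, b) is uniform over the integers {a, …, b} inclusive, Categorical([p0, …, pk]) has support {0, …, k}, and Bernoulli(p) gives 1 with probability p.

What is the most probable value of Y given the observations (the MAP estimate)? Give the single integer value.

Enumerate traces; 6 have nonzero weight after conditioning:
  (W=0, Z=0, X=0, Y=0) weight 1/36
  (W=0, Z=1, X=0, Y=1) weight 1/18
  (W=1, Z=0, X=1, Y=0) weight 1/36
  (W=1, Z=1, X=1, Y=1) weight 1/36
  (W=2, Z=0, X=0, Y=0) weight 1/27
  (W=2, Z=1, X=0, Y=1) weight 2/27
Group by Y:
  weight(Y=0) = 5/54
  weight(Y=1) = 17/108
Total weight = 5/54 + 17/108 = 1/4
P(Y=0 | obs) = 5/54 / 1/4 = 10/27
P(Y=1 | obs) = 17/108 / 1/4 = 17/27
argmax = 1

argmax_v P(Y = v | obs) = 1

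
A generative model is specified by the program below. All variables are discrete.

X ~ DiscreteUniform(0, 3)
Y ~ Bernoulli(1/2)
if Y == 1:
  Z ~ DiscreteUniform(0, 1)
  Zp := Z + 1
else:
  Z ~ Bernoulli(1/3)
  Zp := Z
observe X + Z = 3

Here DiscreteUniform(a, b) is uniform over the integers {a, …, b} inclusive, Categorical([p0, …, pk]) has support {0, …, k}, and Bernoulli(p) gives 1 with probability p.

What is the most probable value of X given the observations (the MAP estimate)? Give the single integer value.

argmax_v P(X = v | obs) = 3

Enumerate traces; 4 have nonzero weight after conditioning:
  (X=2, Y=0, Z=1) weight 1/24
  (X=2, Y=1, Z=1) weight 1/16
  (X=3, Y=0, Z=0) weight 1/12
  (X=3, Y=1, Z=0) weight 1/16
Group by X:
  weight(X=2) = 5/48
  weight(X=3) = 7/48
Total weight = 5/48 + 7/48 = 1/4
P(X=2 | obs) = 5/48 / 1/4 = 5/12
P(X=3 | obs) = 7/48 / 1/4 = 7/12
argmax = 3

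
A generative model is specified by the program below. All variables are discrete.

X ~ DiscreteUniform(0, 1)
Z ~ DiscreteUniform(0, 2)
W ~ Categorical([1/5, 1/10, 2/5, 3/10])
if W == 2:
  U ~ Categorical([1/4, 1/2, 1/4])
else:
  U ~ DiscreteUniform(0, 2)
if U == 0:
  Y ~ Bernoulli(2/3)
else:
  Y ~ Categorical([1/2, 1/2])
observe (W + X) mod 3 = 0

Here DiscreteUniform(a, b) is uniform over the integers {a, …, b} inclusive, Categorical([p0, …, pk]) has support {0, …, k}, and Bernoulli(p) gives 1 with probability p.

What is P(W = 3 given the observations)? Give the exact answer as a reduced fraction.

P(W = 3 | obs) = 1/3

Enumerate traces; 54 have nonzero weight after conditioning:
  (X=0, Z=0, W=0, U=0, Y=0) weight 1/270
  (X=0, Z=0, W=0, U=0, Y=1) weight 1/135
  (X=0, Z=0, W=0, U=1, Y=0) weight 1/180
  (X=0, Z=0, W=0, U=1, Y=1) weight 1/180
  (X=0, Z=0, W=0, U=2, Y=0) weight 1/180
  (X=0, Z=0, W=0, U=2, Y=1) weight 1/180
  (X=0, Z=0, W=3, U=0, Y=0) weight 1/180
  (X=0, Z=0, W=3, U=0, Y=1) weight 1/90
  (X=1, Z=0, W=2, U=0, Y=0) weight 1/180
  … 45 more
Group by W:
  weight(W=0) = 1/10
  weight(W=2) = 1/5
  weight(W=3) = 3/20
Total weight = 1/10 + 1/5 + 3/20 = 9/20
P(W=0 | obs) = 1/10 / 9/20 = 2/9
P(W=2 | obs) = 1/5 / 9/20 = 4/9
P(W=3 | obs) = 3/20 / 9/20 = 1/3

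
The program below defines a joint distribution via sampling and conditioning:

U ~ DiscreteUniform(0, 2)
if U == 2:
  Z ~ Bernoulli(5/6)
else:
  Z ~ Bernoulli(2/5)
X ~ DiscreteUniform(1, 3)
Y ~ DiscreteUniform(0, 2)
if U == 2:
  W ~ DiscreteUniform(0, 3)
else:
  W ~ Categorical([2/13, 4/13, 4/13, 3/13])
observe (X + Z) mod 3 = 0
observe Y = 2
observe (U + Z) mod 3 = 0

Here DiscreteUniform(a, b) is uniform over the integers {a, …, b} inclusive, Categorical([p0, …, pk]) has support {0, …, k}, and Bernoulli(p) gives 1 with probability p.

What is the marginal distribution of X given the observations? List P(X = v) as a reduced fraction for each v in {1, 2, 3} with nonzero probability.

Enumerate traces; 8 have nonzero weight after conditioning:
  (U=0, Z=0, X=3, Y=2, W=0) weight 2/585
  (U=0, Z=0, X=3, Y=2, W=1) weight 4/585
  (U=0, Z=0, X=3, Y=2, W=2) weight 4/585
  (U=0, Z=0, X=3, Y=2, W=3) weight 1/195
  (U=2, Z=1, X=2, Y=2, W=0) weight 5/648
  (U=2, Z=1, X=2, Y=2, W=1) weight 5/648
  (U=2, Z=1, X=2, Y=2, W=2) weight 5/648
  (U=2, Z=1, X=2, Y=2, W=3) weight 5/648
Group by X:
  weight(X=2) = 5/162
  weight(X=3) = 1/45
Total weight = 5/162 + 1/45 = 43/810
P(X=2 | obs) = 5/162 / 43/810 = 25/43
P(X=3 | obs) = 1/45 / 43/810 = 18/43

P(X=2) = 25/43, P(X=3) = 18/43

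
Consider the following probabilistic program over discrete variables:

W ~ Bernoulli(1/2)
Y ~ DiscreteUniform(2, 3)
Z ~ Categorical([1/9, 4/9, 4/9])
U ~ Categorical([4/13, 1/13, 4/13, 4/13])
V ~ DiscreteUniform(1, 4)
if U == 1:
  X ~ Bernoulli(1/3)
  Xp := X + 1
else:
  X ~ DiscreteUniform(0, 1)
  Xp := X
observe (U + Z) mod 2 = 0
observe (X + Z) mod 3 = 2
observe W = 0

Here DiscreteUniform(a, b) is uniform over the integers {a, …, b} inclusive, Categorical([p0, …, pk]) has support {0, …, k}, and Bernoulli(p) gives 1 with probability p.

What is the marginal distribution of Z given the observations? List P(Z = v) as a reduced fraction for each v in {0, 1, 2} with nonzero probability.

Enumerate traces; 32 have nonzero weight after conditioning:
  (W=0, Y=2, Z=1, U=1, V=1, X=1) weight 1/1404
  (W=0, Y=2, Z=1, U=1, V=2, X=1) weight 1/1404
  (W=0, Y=2, Z=1, U=1, V=3, X=1) weight 1/1404
  (W=0, Y=2, Z=1, U=1, V=4, X=1) weight 1/1404
  (W=0, Y=2, Z=1, U=3, V=1, X=1) weight 1/234
  (W=0, Y=2, Z=1, U=3, V=2, X=1) weight 1/234
  (W=0, Y=2, Z=1, U=3, V=3, X=1) weight 1/234
  (W=0, Y=2, Z=1, U=3, V=4, X=1) weight 1/234
  (W=0, Y=2, Z=2, U=0, V=1, X=0) weight 1/234
  … 23 more
Group by Z:
  weight(Z=1) = 14/351
  weight(Z=2) = 8/117
Total weight = 14/351 + 8/117 = 38/351
P(Z=1 | obs) = 14/351 / 38/351 = 7/19
P(Z=2 | obs) = 8/117 / 38/351 = 12/19

P(Z=1) = 7/19, P(Z=2) = 12/19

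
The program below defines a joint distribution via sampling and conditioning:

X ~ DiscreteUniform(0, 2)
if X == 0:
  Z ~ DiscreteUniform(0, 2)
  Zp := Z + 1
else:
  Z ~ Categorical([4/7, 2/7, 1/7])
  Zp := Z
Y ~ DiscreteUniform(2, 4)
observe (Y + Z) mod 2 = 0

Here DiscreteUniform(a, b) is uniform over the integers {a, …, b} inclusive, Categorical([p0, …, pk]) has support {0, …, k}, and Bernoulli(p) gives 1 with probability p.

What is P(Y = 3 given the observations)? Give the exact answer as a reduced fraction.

Enumerate traces; 15 have nonzero weight after conditioning:
  (X=0, Z=0, Y=2) weight 1/27
  (X=0, Z=0, Y=4) weight 1/27
  (X=0, Z=1, Y=3) weight 1/27
  (X=0, Z=2, Y=2) weight 1/27
  (X=0, Z=2, Y=4) weight 1/27
  (X=1, Z=0, Y=2) weight 4/63
  (X=1, Z=0, Y=4) weight 4/63
  (X=1, Z=1, Y=3) weight 2/63
  … 7 more
Group by Y:
  weight(Y=2) = 44/189
  weight(Y=3) = 19/189
  weight(Y=4) = 44/189
Total weight = 44/189 + 19/189 + 44/189 = 107/189
P(Y=2 | obs) = 44/189 / 107/189 = 44/107
P(Y=3 | obs) = 19/189 / 107/189 = 19/107
P(Y=4 | obs) = 44/189 / 107/189 = 44/107

P(Y = 3 | obs) = 19/107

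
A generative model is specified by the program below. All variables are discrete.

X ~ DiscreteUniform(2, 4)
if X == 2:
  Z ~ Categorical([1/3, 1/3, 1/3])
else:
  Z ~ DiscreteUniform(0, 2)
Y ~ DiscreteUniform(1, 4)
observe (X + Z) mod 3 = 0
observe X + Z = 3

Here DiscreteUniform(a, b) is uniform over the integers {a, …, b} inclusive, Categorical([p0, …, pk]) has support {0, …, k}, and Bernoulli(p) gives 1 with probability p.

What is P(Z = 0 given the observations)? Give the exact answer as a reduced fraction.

P(Z = 0 | obs) = 1/2

Enumerate traces; 8 have nonzero weight after conditioning:
  (X=2, Z=1, Y=1) weight 1/36
  (X=2, Z=1, Y=2) weight 1/36
  (X=2, Z=1, Y=3) weight 1/36
  (X=2, Z=1, Y=4) weight 1/36
  (X=3, Z=0, Y=1) weight 1/36
  (X=3, Z=0, Y=2) weight 1/36
  (X=3, Z=0, Y=3) weight 1/36
  (X=3, Z=0, Y=4) weight 1/36
Group by Z:
  weight(Z=0) = 1/9
  weight(Z=1) = 1/9
Total weight = 1/9 + 1/9 = 2/9
P(Z=0 | obs) = 1/9 / 2/9 = 1/2
P(Z=1 | obs) = 1/9 / 2/9 = 1/2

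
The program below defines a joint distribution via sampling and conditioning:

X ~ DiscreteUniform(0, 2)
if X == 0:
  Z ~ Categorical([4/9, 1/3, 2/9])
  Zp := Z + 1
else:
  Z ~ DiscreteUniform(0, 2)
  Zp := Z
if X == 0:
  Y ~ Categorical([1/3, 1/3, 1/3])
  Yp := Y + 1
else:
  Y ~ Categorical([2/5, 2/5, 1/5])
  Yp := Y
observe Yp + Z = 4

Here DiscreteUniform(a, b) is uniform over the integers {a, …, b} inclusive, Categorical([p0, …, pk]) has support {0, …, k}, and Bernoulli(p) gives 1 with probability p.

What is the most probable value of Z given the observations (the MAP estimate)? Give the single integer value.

Enumerate traces; 4 have nonzero weight after conditioning:
  (X=0, Z=1, Y=2) weight 1/27
  (X=0, Z=2, Y=1) weight 2/81
  (X=1, Z=2, Y=2) weight 1/45
  (X=2, Z=2, Y=2) weight 1/45
Group by Z:
  weight(Z=1) = 1/27
  weight(Z=2) = 28/405
Total weight = 1/27 + 28/405 = 43/405
P(Z=1 | obs) = 1/27 / 43/405 = 15/43
P(Z=2 | obs) = 28/405 / 43/405 = 28/43
argmax = 2

argmax_v P(Z = v | obs) = 2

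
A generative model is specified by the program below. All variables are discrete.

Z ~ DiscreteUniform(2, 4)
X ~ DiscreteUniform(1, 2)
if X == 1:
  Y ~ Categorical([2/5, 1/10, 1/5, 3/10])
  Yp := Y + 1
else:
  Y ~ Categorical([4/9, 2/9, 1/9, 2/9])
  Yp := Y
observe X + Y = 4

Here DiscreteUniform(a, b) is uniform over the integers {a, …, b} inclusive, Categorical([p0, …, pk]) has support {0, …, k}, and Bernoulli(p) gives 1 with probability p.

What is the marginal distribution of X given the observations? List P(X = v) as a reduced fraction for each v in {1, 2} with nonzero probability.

Enumerate traces; 6 have nonzero weight after conditioning:
  (Z=2, X=1, Y=3) weight 1/20
  (Z=2, X=2, Y=2) weight 1/54
  (Z=3, X=1, Y=3) weight 1/20
  (Z=3, X=2, Y=2) weight 1/54
  (Z=4, X=1, Y=3) weight 1/20
  (Z=4, X=2, Y=2) weight 1/54
Group by X:
  weight(X=1) = 3/20
  weight(X=2) = 1/18
Total weight = 3/20 + 1/18 = 37/180
P(X=1 | obs) = 3/20 / 37/180 = 27/37
P(X=2 | obs) = 1/18 / 37/180 = 10/37

P(X=1) = 27/37, P(X=2) = 10/37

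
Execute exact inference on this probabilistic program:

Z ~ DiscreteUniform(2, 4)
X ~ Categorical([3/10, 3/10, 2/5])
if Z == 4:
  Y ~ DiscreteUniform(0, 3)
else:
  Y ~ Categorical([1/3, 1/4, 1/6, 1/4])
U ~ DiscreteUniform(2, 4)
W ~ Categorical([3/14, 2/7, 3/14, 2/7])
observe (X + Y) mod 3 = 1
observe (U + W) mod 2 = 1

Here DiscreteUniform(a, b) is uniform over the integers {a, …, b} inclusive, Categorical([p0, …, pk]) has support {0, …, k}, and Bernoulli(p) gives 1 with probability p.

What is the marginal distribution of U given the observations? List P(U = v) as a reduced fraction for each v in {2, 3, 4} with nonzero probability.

P(U=2) = 4/11, P(U=3) = 3/11, P(U=4) = 4/11

Enumerate traces; 72 have nonzero weight after conditioning:
  (Z=2, X=0, Y=1, U=2, W=1) weight 1/420
  (Z=2, X=0, Y=1, U=2, W=3) weight 1/420
  (Z=2, X=0, Y=1, U=3, W=0) weight 1/560
  (Z=2, X=0, Y=1, U=3, W=2) weight 1/560
  (Z=2, X=0, Y=1, U=4, W=1) weight 1/420
  (Z=2, X=0, Y=1, U=4, W=3) weight 1/420
  (Z=2, X=1, Y=0, U=2, W=1) weight 1/315
  (Z=2, X=1, Y=0, U=2, W=3) weight 1/315
  … 64 more
Group by U:
  weight(U=2) = 23/378
  weight(U=3) = 23/504
  weight(U=4) = 23/378
Total weight = 23/378 + 23/504 + 23/378 = 253/1512
P(U=2 | obs) = 23/378 / 253/1512 = 4/11
P(U=3 | obs) = 23/504 / 253/1512 = 3/11
P(U=4 | obs) = 23/378 / 253/1512 = 4/11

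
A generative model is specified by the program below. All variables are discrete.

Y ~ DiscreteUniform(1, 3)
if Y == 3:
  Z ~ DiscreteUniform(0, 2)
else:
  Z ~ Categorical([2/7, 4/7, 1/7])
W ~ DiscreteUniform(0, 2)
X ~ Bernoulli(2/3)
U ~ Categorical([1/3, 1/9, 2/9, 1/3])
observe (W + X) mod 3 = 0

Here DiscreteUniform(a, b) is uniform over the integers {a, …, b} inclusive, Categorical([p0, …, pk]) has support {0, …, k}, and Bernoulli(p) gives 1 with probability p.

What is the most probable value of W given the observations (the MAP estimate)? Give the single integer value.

Enumerate traces; 72 have nonzero weight after conditioning:
  (Y=1, Z=0, W=0, X=0, U=0) weight 2/567
  (Y=1, Z=0, W=0, X=0, U=1) weight 2/1701
  (Y=1, Z=0, W=0, X=0, U=2) weight 4/1701
  (Y=1, Z=0, W=0, X=0, U=3) weight 2/567
  (Y=1, Z=0, W=2, X=1, U=0) weight 4/567
  (Y=1, Z=0, W=2, X=1, U=1) weight 4/1701
  (Y=1, Z=0, W=2, X=1, U=2) weight 8/1701
  (Y=1, Z=0, W=2, X=1, U=3) weight 4/567
  … 64 more
Group by W:
  weight(W=0) = 1/9
  weight(W=2) = 2/9
Total weight = 1/9 + 2/9 = 1/3
P(W=0 | obs) = 1/9 / 1/3 = 1/3
P(W=2 | obs) = 2/9 / 1/3 = 2/3
argmax = 2

argmax_v P(W = v | obs) = 2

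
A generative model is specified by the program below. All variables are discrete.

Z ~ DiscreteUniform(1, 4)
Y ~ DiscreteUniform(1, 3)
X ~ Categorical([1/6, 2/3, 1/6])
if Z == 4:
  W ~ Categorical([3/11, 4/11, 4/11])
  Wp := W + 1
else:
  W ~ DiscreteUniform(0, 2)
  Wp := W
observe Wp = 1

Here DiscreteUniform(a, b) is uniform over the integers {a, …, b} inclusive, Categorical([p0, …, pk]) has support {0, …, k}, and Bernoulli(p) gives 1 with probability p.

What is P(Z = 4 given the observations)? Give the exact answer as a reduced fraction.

P(Z = 4 | obs) = 3/14

Enumerate traces; 36 have nonzero weight after conditioning:
  (Z=1, Y=1, X=0, W=1) weight 1/216
  (Z=1, Y=1, X=1, W=1) weight 1/54
  (Z=1, Y=1, X=2, W=1) weight 1/216
  (Z=1, Y=2, X=0, W=1) weight 1/216
  (Z=1, Y=2, X=1, W=1) weight 1/54
  (Z=1, Y=2, X=2, W=1) weight 1/216
  (Z=1, Y=3, X=0, W=1) weight 1/216
  (Z=1, Y=3, X=1, W=1) weight 1/54
  (Z=2, Y=1, X=0, W=1) weight 1/216
  (Z=3, Y=1, X=0, W=1) weight 1/216
  … 26 more
Group by Z:
  weight(Z=1) = 1/12
  weight(Z=2) = 1/12
  weight(Z=3) = 1/12
  weight(Z=4) = 3/44
Total weight = 1/12 + 1/12 + 1/12 + 3/44 = 7/22
P(Z=1 | obs) = 1/12 / 7/22 = 11/42
P(Z=2 | obs) = 1/12 / 7/22 = 11/42
P(Z=3 | obs) = 1/12 / 7/22 = 11/42
P(Z=4 | obs) = 3/44 / 7/22 = 3/14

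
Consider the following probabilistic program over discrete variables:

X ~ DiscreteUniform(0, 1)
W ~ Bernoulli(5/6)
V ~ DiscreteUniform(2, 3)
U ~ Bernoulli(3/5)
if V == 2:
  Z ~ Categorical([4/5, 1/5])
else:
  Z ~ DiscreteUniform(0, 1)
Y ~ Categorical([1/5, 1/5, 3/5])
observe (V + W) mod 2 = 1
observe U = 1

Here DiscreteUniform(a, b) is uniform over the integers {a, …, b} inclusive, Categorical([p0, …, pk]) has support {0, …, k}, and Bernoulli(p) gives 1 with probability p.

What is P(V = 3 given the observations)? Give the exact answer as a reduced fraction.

P(V = 3 | obs) = 1/6

Enumerate traces; 24 have nonzero weight after conditioning:
  (X=0, W=0, V=3, U=1, Z=0, Y=0) weight 1/400
  (X=0, W=0, V=3, U=1, Z=0, Y=1) weight 1/400
  (X=0, W=0, V=3, U=1, Z=0, Y=2) weight 3/400
  (X=0, W=0, V=3, U=1, Z=1, Y=0) weight 1/400
  (X=0, W=0, V=3, U=1, Z=1, Y=1) weight 1/400
  (X=0, W=0, V=3, U=1, Z=1, Y=2) weight 3/400
  (X=0, W=1, V=2, U=1, Z=0, Y=0) weight 1/50
  (X=0, W=1, V=2, U=1, Z=0, Y=1) weight 1/50
  … 16 more
Group by V:
  weight(V=2) = 1/4
  weight(V=3) = 1/20
Total weight = 1/4 + 1/20 = 3/10
P(V=2 | obs) = 1/4 / 3/10 = 5/6
P(V=3 | obs) = 1/20 / 3/10 = 1/6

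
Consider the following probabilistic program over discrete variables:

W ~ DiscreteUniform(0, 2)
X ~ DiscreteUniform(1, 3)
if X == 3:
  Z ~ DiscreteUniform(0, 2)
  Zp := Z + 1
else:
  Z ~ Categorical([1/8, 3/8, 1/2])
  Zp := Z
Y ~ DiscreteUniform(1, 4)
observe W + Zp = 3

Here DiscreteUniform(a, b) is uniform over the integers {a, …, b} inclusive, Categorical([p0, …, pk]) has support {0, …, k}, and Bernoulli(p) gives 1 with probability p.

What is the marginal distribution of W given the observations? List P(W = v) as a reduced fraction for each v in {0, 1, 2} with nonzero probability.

Enumerate traces; 28 have nonzero weight after conditioning:
  (W=0, X=3, Z=2, Y=1) weight 1/108
  (W=0, X=3, Z=2, Y=2) weight 1/108
  (W=0, X=3, Z=2, Y=3) weight 1/108
  (W=0, X=3, Z=2, Y=4) weight 1/108
  (W=1, X=1, Z=2, Y=1) weight 1/72
  (W=1, X=1, Z=2, Y=2) weight 1/72
  (W=1, X=1, Z=2, Y=3) weight 1/72
  (W=1, X=1, Z=2, Y=4) weight 1/72
  (W=2, X=1, Z=1, Y=1) weight 1/96
  … 19 more
Group by W:
  weight(W=0) = 1/27
  weight(W=1) = 4/27
  weight(W=2) = 13/108
Total weight = 1/27 + 4/27 + 13/108 = 11/36
P(W=0 | obs) = 1/27 / 11/36 = 4/33
P(W=1 | obs) = 4/27 / 11/36 = 16/33
P(W=2 | obs) = 13/108 / 11/36 = 13/33

P(W=0) = 4/33, P(W=1) = 16/33, P(W=2) = 13/33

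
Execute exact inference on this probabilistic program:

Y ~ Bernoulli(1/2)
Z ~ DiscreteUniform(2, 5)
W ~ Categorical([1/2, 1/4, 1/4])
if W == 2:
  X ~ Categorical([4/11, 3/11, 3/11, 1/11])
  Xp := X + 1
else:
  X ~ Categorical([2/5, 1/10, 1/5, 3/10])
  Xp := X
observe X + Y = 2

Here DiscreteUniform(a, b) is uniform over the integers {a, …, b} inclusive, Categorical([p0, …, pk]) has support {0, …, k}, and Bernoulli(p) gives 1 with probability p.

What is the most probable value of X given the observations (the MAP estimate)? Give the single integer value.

argmax_v P(X = v | obs) = 2

Enumerate traces; 24 have nonzero weight after conditioning:
  (Y=0, Z=2, W=0, X=2) weight 1/80
  (Y=0, Z=2, W=1, X=2) weight 1/160
  (Y=0, Z=2, W=2, X=2) weight 3/352
  (Y=0, Z=3, W=0, X=2) weight 1/80
  (Y=0, Z=3, W=1, X=2) weight 1/160
  (Y=0, Z=3, W=2, X=2) weight 3/352
  (Y=0, Z=4, W=0, X=2) weight 1/80
  (Y=0, Z=4, W=1, X=2) weight 1/160
  (Y=1, Z=2, W=0, X=1) weight 1/160
  … 15 more
Group by X:
  weight(X=1) = 63/880
  weight(X=2) = 6/55
Total weight = 63/880 + 6/55 = 159/880
P(X=1 | obs) = 63/880 / 159/880 = 21/53
P(X=2 | obs) = 6/55 / 159/880 = 32/53
argmax = 2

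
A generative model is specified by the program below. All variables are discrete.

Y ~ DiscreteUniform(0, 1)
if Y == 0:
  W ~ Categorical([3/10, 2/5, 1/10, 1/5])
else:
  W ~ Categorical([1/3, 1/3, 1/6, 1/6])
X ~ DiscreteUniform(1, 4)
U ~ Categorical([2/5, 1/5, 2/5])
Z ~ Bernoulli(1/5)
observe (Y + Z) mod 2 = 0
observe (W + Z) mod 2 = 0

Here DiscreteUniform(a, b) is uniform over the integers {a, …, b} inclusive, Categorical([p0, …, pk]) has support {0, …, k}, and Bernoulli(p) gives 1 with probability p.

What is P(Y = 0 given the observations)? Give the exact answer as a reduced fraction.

P(Y = 0 | obs) = 16/21

Enumerate traces; 48 have nonzero weight after conditioning:
  (Y=0, W=0, X=1, U=0, Z=0) weight 3/250
  (Y=0, W=0, X=1, U=1, Z=0) weight 3/500
  (Y=0, W=0, X=1, U=2, Z=0) weight 3/250
  (Y=0, W=0, X=2, U=0, Z=0) weight 3/250
  (Y=0, W=0, X=2, U=1, Z=0) weight 3/500
  (Y=0, W=0, X=2, U=2, Z=0) weight 3/250
  (Y=0, W=0, X=3, U=0, Z=0) weight 3/250
  (Y=0, W=0, X=3, U=1, Z=0) weight 3/500
  (Y=1, W=1, X=1, U=0, Z=1) weight 1/300
  … 39 more
Group by Y:
  weight(Y=0) = 4/25
  weight(Y=1) = 1/20
Total weight = 4/25 + 1/20 = 21/100
P(Y=0 | obs) = 4/25 / 21/100 = 16/21
P(Y=1 | obs) = 1/20 / 21/100 = 5/21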